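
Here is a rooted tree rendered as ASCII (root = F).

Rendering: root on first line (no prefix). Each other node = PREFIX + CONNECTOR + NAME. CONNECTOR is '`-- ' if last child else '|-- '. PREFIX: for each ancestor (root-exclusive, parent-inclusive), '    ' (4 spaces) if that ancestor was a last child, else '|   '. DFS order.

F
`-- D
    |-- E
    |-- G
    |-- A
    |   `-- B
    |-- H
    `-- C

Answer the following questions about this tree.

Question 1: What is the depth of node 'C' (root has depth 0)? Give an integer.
Answer: 2

Derivation:
Path from root to C: F -> D -> C
Depth = number of edges = 2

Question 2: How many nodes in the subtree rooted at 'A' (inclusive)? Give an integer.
Answer: 2

Derivation:
Subtree rooted at A contains: A, B
Count = 2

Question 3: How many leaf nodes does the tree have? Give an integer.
Answer: 5

Derivation:
Leaves (nodes with no children): B, C, E, G, H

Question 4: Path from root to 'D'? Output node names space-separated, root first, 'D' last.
Answer: F D

Derivation:
Walk down from root: F -> D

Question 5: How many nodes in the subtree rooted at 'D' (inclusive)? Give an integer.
Answer: 7

Derivation:
Subtree rooted at D contains: A, B, C, D, E, G, H
Count = 7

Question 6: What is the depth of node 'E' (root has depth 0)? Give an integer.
Answer: 2

Derivation:
Path from root to E: F -> D -> E
Depth = number of edges = 2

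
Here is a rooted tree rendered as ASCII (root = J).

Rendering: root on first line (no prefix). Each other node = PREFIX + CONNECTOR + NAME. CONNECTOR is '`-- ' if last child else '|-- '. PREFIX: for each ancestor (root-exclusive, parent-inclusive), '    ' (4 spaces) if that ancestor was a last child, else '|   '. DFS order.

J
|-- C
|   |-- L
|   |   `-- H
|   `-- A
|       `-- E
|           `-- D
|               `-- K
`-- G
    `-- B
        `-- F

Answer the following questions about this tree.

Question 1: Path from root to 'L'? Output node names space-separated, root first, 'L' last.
Walk down from root: J -> C -> L

Answer: J C L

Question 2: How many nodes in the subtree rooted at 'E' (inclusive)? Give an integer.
Answer: 3

Derivation:
Subtree rooted at E contains: D, E, K
Count = 3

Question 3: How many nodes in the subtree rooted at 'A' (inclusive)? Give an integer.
Subtree rooted at A contains: A, D, E, K
Count = 4

Answer: 4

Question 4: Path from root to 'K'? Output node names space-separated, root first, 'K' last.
Answer: J C A E D K

Derivation:
Walk down from root: J -> C -> A -> E -> D -> K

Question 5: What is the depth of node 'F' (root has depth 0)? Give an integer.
Answer: 3

Derivation:
Path from root to F: J -> G -> B -> F
Depth = number of edges = 3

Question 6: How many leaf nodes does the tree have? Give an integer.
Answer: 3

Derivation:
Leaves (nodes with no children): F, H, K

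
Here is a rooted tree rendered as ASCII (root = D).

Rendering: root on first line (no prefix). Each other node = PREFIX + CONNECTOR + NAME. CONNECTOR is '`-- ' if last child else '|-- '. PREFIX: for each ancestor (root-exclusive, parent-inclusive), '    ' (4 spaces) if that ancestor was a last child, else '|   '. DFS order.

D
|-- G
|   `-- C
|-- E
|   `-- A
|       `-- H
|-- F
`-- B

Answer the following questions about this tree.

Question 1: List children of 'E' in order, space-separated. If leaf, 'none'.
Answer: A

Derivation:
Node E's children (from adjacency): A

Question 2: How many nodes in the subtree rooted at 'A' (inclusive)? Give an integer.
Answer: 2

Derivation:
Subtree rooted at A contains: A, H
Count = 2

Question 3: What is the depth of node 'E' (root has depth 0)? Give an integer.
Path from root to E: D -> E
Depth = number of edges = 1

Answer: 1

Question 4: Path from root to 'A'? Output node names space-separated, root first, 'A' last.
Walk down from root: D -> E -> A

Answer: D E A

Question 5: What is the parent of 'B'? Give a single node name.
Answer: D

Derivation:
Scan adjacency: B appears as child of D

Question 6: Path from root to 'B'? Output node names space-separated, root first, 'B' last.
Walk down from root: D -> B

Answer: D B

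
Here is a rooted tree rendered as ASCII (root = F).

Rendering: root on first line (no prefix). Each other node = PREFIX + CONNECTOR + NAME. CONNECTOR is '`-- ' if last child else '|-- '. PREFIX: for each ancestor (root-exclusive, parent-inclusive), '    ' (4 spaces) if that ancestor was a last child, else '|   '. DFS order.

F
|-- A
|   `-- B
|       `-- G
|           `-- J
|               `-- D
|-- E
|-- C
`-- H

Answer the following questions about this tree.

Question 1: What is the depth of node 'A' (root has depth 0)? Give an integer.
Answer: 1

Derivation:
Path from root to A: F -> A
Depth = number of edges = 1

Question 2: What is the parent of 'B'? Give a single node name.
Answer: A

Derivation:
Scan adjacency: B appears as child of A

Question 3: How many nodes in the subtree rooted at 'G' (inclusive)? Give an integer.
Answer: 3

Derivation:
Subtree rooted at G contains: D, G, J
Count = 3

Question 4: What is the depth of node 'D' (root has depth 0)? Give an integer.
Path from root to D: F -> A -> B -> G -> J -> D
Depth = number of edges = 5

Answer: 5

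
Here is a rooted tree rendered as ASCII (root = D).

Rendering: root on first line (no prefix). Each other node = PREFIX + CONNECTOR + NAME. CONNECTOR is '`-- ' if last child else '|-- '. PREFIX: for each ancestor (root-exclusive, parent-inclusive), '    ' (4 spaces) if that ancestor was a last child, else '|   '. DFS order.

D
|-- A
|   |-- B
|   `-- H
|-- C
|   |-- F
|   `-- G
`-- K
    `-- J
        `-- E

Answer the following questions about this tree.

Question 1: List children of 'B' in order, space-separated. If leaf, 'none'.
Answer: none

Derivation:
Node B's children (from adjacency): (leaf)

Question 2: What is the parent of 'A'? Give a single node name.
Scan adjacency: A appears as child of D

Answer: D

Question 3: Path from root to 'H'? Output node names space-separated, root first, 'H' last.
Answer: D A H

Derivation:
Walk down from root: D -> A -> H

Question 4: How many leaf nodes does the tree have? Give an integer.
Leaves (nodes with no children): B, E, F, G, H

Answer: 5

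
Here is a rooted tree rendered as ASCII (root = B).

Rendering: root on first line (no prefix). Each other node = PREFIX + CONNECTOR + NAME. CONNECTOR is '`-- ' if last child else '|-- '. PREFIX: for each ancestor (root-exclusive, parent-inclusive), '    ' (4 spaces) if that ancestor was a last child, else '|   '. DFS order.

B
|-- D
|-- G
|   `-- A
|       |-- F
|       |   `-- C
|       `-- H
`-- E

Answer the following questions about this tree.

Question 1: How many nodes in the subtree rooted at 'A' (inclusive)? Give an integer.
Answer: 4

Derivation:
Subtree rooted at A contains: A, C, F, H
Count = 4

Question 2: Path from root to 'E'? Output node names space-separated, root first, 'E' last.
Answer: B E

Derivation:
Walk down from root: B -> E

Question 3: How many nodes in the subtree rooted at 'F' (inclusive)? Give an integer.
Subtree rooted at F contains: C, F
Count = 2

Answer: 2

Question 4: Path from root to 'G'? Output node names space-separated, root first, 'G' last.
Answer: B G

Derivation:
Walk down from root: B -> G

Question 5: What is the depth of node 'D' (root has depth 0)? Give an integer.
Answer: 1

Derivation:
Path from root to D: B -> D
Depth = number of edges = 1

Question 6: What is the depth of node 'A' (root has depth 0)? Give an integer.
Path from root to A: B -> G -> A
Depth = number of edges = 2

Answer: 2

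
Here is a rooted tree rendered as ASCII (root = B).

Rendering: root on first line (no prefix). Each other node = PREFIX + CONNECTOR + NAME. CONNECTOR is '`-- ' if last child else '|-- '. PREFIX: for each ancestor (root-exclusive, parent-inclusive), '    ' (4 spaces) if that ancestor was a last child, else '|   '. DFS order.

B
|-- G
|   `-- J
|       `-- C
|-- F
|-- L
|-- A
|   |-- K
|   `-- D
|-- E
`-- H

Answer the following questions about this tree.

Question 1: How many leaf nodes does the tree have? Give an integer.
Answer: 7

Derivation:
Leaves (nodes with no children): C, D, E, F, H, K, L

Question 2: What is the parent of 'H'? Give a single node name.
Scan adjacency: H appears as child of B

Answer: B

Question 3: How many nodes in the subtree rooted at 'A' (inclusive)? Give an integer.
Subtree rooted at A contains: A, D, K
Count = 3

Answer: 3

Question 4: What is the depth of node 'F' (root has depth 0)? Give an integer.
Path from root to F: B -> F
Depth = number of edges = 1

Answer: 1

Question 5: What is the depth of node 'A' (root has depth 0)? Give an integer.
Path from root to A: B -> A
Depth = number of edges = 1

Answer: 1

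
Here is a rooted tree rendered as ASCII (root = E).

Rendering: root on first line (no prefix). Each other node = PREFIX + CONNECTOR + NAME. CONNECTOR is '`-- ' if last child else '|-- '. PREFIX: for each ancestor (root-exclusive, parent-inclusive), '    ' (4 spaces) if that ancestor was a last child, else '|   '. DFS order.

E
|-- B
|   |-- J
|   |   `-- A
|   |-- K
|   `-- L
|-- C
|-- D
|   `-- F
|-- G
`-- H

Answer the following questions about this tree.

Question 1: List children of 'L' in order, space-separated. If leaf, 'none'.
Node L's children (from adjacency): (leaf)

Answer: none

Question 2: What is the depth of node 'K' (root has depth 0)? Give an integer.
Path from root to K: E -> B -> K
Depth = number of edges = 2

Answer: 2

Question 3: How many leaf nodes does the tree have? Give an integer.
Leaves (nodes with no children): A, C, F, G, H, K, L

Answer: 7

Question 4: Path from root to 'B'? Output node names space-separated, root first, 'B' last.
Answer: E B

Derivation:
Walk down from root: E -> B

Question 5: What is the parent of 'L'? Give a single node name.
Answer: B

Derivation:
Scan adjacency: L appears as child of B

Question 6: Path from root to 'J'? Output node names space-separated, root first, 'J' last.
Answer: E B J

Derivation:
Walk down from root: E -> B -> J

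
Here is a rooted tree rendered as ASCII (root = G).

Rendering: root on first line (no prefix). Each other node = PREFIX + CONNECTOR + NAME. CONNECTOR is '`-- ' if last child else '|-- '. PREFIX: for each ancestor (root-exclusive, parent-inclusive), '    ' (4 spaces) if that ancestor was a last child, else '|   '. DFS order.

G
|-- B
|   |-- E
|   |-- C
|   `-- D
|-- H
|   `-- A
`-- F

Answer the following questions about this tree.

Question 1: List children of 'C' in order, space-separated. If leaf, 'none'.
Node C's children (from adjacency): (leaf)

Answer: none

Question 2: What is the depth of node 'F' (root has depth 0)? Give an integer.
Path from root to F: G -> F
Depth = number of edges = 1

Answer: 1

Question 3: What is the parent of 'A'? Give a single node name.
Scan adjacency: A appears as child of H

Answer: H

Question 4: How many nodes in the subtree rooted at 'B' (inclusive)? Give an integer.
Subtree rooted at B contains: B, C, D, E
Count = 4

Answer: 4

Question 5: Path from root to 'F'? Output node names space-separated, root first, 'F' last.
Walk down from root: G -> F

Answer: G F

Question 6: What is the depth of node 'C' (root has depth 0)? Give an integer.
Answer: 2

Derivation:
Path from root to C: G -> B -> C
Depth = number of edges = 2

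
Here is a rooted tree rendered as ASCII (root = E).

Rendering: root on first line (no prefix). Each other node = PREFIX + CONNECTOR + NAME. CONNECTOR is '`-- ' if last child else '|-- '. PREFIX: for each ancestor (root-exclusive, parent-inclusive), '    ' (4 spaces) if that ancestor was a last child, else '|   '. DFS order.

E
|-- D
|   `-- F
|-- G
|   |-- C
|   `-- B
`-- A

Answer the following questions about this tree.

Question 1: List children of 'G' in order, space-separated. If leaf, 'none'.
Node G's children (from adjacency): C, B

Answer: C B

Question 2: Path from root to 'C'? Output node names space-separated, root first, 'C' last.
Answer: E G C

Derivation:
Walk down from root: E -> G -> C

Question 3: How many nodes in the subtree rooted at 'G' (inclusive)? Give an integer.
Answer: 3

Derivation:
Subtree rooted at G contains: B, C, G
Count = 3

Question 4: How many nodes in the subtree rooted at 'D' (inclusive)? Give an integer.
Answer: 2

Derivation:
Subtree rooted at D contains: D, F
Count = 2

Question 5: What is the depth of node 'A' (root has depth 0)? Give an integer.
Path from root to A: E -> A
Depth = number of edges = 1

Answer: 1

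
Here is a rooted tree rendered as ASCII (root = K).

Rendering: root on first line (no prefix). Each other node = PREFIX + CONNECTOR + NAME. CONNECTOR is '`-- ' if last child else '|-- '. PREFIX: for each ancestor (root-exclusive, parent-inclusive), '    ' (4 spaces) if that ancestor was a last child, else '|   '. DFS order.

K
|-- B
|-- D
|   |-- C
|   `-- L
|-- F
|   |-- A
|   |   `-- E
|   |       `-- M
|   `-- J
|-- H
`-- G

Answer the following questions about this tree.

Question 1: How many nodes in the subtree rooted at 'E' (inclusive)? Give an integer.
Subtree rooted at E contains: E, M
Count = 2

Answer: 2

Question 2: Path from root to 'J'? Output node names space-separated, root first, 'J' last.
Answer: K F J

Derivation:
Walk down from root: K -> F -> J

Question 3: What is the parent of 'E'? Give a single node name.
Answer: A

Derivation:
Scan adjacency: E appears as child of A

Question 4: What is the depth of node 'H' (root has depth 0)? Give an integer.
Answer: 1

Derivation:
Path from root to H: K -> H
Depth = number of edges = 1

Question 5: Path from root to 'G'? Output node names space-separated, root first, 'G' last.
Answer: K G

Derivation:
Walk down from root: K -> G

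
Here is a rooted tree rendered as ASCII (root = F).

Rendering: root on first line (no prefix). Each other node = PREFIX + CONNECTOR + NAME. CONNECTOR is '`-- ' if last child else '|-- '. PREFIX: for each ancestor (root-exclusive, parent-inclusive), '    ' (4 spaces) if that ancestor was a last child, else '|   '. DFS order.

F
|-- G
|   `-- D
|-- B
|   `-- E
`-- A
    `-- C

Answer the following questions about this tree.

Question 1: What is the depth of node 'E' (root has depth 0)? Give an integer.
Answer: 2

Derivation:
Path from root to E: F -> B -> E
Depth = number of edges = 2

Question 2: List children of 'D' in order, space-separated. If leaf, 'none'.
Answer: none

Derivation:
Node D's children (from adjacency): (leaf)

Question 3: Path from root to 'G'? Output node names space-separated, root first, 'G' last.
Walk down from root: F -> G

Answer: F G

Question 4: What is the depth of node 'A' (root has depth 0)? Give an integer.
Answer: 1

Derivation:
Path from root to A: F -> A
Depth = number of edges = 1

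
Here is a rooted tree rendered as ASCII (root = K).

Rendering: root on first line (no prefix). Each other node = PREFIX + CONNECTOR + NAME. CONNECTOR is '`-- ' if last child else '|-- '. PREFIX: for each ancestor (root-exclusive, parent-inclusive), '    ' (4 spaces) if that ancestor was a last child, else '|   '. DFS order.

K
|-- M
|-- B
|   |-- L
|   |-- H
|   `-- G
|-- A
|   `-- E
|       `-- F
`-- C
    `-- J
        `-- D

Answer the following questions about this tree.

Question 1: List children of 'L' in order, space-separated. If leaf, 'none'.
Node L's children (from adjacency): (leaf)

Answer: none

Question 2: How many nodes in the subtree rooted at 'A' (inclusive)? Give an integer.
Answer: 3

Derivation:
Subtree rooted at A contains: A, E, F
Count = 3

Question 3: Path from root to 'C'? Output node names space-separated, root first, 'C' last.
Walk down from root: K -> C

Answer: K C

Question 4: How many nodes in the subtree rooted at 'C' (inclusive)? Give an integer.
Subtree rooted at C contains: C, D, J
Count = 3

Answer: 3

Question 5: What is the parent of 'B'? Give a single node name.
Scan adjacency: B appears as child of K

Answer: K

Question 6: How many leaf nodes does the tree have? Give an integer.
Leaves (nodes with no children): D, F, G, H, L, M

Answer: 6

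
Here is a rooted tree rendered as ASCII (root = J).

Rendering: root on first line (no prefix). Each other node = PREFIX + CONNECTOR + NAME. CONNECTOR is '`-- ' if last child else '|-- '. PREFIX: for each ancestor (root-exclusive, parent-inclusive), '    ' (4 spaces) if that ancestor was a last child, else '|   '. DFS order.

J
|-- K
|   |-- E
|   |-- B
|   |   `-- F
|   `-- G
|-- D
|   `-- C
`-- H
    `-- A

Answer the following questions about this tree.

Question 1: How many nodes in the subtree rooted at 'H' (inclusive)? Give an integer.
Answer: 2

Derivation:
Subtree rooted at H contains: A, H
Count = 2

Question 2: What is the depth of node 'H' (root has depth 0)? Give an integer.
Path from root to H: J -> H
Depth = number of edges = 1

Answer: 1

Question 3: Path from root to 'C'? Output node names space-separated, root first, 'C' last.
Answer: J D C

Derivation:
Walk down from root: J -> D -> C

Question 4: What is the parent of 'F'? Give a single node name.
Scan adjacency: F appears as child of B

Answer: B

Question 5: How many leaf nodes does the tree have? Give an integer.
Leaves (nodes with no children): A, C, E, F, G

Answer: 5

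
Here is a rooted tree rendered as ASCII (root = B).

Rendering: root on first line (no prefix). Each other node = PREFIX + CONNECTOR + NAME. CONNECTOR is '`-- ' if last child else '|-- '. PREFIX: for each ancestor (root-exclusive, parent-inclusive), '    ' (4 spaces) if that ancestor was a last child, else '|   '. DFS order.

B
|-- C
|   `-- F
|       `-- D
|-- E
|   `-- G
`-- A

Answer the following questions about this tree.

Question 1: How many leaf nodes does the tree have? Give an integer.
Leaves (nodes with no children): A, D, G

Answer: 3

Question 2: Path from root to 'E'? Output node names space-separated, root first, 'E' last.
Walk down from root: B -> E

Answer: B E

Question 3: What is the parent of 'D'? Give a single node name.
Scan adjacency: D appears as child of F

Answer: F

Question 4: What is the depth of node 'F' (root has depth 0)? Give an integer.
Path from root to F: B -> C -> F
Depth = number of edges = 2

Answer: 2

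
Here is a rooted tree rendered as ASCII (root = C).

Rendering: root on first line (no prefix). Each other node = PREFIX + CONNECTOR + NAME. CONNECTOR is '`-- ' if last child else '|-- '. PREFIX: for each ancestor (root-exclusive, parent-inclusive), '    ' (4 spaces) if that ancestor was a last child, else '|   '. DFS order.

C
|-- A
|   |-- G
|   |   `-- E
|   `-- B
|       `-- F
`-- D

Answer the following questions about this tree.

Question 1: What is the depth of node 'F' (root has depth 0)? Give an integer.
Path from root to F: C -> A -> B -> F
Depth = number of edges = 3

Answer: 3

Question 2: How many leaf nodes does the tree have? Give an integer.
Leaves (nodes with no children): D, E, F

Answer: 3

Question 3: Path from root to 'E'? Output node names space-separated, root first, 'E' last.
Answer: C A G E

Derivation:
Walk down from root: C -> A -> G -> E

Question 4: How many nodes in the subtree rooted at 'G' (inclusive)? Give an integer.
Subtree rooted at G contains: E, G
Count = 2

Answer: 2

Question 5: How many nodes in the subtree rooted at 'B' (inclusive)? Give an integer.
Subtree rooted at B contains: B, F
Count = 2

Answer: 2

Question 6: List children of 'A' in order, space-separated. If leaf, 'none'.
Node A's children (from adjacency): G, B

Answer: G B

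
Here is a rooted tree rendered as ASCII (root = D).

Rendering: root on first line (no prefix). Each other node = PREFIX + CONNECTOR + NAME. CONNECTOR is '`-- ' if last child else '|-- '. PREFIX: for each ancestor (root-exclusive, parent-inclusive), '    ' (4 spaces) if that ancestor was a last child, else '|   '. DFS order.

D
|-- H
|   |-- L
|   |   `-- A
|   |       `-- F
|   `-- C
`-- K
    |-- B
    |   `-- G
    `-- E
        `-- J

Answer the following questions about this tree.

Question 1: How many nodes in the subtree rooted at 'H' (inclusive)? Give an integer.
Answer: 5

Derivation:
Subtree rooted at H contains: A, C, F, H, L
Count = 5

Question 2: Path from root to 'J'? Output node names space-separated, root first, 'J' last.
Answer: D K E J

Derivation:
Walk down from root: D -> K -> E -> J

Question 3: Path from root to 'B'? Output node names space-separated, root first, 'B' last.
Answer: D K B

Derivation:
Walk down from root: D -> K -> B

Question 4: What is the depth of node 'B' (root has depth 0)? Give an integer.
Path from root to B: D -> K -> B
Depth = number of edges = 2

Answer: 2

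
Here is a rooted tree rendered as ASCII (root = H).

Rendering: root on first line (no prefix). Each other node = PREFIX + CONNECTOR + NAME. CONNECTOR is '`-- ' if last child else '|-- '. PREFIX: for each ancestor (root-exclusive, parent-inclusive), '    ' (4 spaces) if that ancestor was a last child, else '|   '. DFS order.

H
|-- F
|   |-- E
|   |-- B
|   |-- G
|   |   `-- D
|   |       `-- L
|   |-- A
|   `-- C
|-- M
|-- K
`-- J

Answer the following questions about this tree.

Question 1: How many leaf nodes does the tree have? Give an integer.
Leaves (nodes with no children): A, B, C, E, J, K, L, M

Answer: 8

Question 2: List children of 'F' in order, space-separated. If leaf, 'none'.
Node F's children (from adjacency): E, B, G, A, C

Answer: E B G A C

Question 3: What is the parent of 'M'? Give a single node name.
Scan adjacency: M appears as child of H

Answer: H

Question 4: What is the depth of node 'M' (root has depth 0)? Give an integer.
Answer: 1

Derivation:
Path from root to M: H -> M
Depth = number of edges = 1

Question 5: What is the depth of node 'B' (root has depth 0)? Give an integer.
Answer: 2

Derivation:
Path from root to B: H -> F -> B
Depth = number of edges = 2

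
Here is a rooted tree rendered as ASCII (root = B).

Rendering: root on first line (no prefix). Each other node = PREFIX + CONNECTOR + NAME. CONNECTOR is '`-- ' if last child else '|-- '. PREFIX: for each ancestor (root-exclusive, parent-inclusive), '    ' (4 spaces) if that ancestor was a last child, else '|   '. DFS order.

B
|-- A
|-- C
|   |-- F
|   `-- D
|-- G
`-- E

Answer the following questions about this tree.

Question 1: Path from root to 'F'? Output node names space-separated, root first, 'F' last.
Walk down from root: B -> C -> F

Answer: B C F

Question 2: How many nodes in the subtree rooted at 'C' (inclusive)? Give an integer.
Subtree rooted at C contains: C, D, F
Count = 3

Answer: 3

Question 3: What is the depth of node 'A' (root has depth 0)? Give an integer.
Path from root to A: B -> A
Depth = number of edges = 1

Answer: 1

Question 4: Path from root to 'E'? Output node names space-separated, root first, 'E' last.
Walk down from root: B -> E

Answer: B E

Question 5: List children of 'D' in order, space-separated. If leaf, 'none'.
Answer: none

Derivation:
Node D's children (from adjacency): (leaf)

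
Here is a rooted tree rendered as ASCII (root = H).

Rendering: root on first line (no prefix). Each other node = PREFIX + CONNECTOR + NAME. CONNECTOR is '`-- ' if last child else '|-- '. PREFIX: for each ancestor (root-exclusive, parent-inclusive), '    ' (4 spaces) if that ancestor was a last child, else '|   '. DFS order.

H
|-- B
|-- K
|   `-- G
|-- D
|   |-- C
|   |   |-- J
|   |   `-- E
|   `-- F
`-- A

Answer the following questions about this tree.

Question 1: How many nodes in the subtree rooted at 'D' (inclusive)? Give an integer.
Answer: 5

Derivation:
Subtree rooted at D contains: C, D, E, F, J
Count = 5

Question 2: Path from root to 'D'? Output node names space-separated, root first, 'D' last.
Answer: H D

Derivation:
Walk down from root: H -> D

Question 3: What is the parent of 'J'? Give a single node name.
Answer: C

Derivation:
Scan adjacency: J appears as child of C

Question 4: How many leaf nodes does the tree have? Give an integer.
Leaves (nodes with no children): A, B, E, F, G, J

Answer: 6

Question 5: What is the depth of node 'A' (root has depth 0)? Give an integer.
Answer: 1

Derivation:
Path from root to A: H -> A
Depth = number of edges = 1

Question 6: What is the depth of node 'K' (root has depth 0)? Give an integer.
Path from root to K: H -> K
Depth = number of edges = 1

Answer: 1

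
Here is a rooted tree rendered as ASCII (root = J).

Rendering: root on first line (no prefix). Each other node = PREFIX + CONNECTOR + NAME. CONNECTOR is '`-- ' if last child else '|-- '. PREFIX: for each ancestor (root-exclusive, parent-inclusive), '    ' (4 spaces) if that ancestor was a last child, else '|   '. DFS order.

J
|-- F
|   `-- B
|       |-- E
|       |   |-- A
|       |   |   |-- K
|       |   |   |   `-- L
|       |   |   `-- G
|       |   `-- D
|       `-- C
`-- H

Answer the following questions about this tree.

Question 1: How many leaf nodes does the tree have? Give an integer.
Leaves (nodes with no children): C, D, G, H, L

Answer: 5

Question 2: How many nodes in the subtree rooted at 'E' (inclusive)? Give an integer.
Answer: 6

Derivation:
Subtree rooted at E contains: A, D, E, G, K, L
Count = 6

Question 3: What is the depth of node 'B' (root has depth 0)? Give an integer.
Answer: 2

Derivation:
Path from root to B: J -> F -> B
Depth = number of edges = 2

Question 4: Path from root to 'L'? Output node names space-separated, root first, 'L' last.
Walk down from root: J -> F -> B -> E -> A -> K -> L

Answer: J F B E A K L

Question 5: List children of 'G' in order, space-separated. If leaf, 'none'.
Node G's children (from adjacency): (leaf)

Answer: none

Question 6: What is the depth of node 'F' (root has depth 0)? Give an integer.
Path from root to F: J -> F
Depth = number of edges = 1

Answer: 1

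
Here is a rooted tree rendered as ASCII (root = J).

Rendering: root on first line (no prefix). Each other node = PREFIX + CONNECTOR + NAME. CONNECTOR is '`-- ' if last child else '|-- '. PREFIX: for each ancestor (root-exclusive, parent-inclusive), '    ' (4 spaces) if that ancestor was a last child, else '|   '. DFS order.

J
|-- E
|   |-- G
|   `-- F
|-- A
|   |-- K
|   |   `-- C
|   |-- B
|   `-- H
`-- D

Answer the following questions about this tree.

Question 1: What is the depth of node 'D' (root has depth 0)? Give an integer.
Path from root to D: J -> D
Depth = number of edges = 1

Answer: 1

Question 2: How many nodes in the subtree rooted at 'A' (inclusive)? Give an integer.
Answer: 5

Derivation:
Subtree rooted at A contains: A, B, C, H, K
Count = 5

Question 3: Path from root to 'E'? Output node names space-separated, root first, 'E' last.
Walk down from root: J -> E

Answer: J E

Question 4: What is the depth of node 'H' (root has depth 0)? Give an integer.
Path from root to H: J -> A -> H
Depth = number of edges = 2

Answer: 2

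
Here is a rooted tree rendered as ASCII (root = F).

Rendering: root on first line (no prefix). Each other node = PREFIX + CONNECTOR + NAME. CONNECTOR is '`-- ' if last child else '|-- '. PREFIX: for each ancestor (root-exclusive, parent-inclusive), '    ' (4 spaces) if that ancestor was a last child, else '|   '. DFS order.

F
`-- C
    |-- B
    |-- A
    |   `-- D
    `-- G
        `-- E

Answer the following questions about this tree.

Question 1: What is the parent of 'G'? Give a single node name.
Scan adjacency: G appears as child of C

Answer: C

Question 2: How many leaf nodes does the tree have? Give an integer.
Leaves (nodes with no children): B, D, E

Answer: 3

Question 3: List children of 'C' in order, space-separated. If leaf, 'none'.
Node C's children (from adjacency): B, A, G

Answer: B A G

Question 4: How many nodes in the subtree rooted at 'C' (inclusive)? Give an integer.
Answer: 6

Derivation:
Subtree rooted at C contains: A, B, C, D, E, G
Count = 6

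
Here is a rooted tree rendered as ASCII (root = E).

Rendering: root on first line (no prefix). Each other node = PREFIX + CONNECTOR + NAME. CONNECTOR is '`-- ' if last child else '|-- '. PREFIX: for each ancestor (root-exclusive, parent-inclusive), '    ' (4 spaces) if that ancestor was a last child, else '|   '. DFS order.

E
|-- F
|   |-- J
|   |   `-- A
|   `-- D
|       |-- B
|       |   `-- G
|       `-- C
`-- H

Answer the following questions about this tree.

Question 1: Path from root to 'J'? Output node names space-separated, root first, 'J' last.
Walk down from root: E -> F -> J

Answer: E F J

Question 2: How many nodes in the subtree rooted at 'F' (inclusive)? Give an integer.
Subtree rooted at F contains: A, B, C, D, F, G, J
Count = 7

Answer: 7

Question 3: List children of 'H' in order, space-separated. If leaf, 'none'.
Answer: none

Derivation:
Node H's children (from adjacency): (leaf)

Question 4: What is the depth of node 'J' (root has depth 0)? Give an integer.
Answer: 2

Derivation:
Path from root to J: E -> F -> J
Depth = number of edges = 2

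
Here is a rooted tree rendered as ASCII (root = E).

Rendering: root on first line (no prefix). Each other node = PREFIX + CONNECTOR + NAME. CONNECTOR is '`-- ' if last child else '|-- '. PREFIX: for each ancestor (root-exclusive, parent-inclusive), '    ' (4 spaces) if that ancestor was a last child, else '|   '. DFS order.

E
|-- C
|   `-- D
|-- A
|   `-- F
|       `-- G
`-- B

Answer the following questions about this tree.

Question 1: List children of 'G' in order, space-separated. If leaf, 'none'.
Node G's children (from adjacency): (leaf)

Answer: none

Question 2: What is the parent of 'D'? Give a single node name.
Scan adjacency: D appears as child of C

Answer: C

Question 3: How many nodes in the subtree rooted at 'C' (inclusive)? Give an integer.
Answer: 2

Derivation:
Subtree rooted at C contains: C, D
Count = 2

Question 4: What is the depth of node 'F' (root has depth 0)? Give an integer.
Path from root to F: E -> A -> F
Depth = number of edges = 2

Answer: 2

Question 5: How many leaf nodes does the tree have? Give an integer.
Answer: 3

Derivation:
Leaves (nodes with no children): B, D, G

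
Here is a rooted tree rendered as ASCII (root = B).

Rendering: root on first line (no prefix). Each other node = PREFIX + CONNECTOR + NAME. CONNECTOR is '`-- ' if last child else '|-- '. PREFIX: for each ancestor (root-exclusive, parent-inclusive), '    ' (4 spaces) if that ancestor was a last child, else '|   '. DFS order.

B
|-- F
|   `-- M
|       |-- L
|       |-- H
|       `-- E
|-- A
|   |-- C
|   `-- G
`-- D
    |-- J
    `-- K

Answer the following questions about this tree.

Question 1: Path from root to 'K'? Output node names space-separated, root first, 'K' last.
Answer: B D K

Derivation:
Walk down from root: B -> D -> K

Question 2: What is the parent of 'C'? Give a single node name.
Scan adjacency: C appears as child of A

Answer: A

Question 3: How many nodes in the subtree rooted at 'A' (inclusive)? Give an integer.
Answer: 3

Derivation:
Subtree rooted at A contains: A, C, G
Count = 3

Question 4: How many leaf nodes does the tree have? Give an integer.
Leaves (nodes with no children): C, E, G, H, J, K, L

Answer: 7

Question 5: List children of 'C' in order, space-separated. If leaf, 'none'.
Node C's children (from adjacency): (leaf)

Answer: none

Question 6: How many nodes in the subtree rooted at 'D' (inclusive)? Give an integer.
Subtree rooted at D contains: D, J, K
Count = 3

Answer: 3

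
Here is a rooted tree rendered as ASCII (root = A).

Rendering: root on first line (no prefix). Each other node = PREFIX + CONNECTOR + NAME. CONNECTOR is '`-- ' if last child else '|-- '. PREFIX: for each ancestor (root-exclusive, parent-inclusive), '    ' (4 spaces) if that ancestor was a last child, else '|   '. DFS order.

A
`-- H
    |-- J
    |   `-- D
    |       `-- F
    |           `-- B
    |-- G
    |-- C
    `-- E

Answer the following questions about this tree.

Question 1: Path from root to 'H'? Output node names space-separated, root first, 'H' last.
Answer: A H

Derivation:
Walk down from root: A -> H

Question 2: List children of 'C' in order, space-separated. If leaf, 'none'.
Node C's children (from adjacency): (leaf)

Answer: none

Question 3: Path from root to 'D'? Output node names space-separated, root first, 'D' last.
Walk down from root: A -> H -> J -> D

Answer: A H J D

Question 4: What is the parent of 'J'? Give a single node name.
Answer: H

Derivation:
Scan adjacency: J appears as child of H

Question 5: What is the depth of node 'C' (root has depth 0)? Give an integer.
Path from root to C: A -> H -> C
Depth = number of edges = 2

Answer: 2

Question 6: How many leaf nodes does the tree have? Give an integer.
Leaves (nodes with no children): B, C, E, G

Answer: 4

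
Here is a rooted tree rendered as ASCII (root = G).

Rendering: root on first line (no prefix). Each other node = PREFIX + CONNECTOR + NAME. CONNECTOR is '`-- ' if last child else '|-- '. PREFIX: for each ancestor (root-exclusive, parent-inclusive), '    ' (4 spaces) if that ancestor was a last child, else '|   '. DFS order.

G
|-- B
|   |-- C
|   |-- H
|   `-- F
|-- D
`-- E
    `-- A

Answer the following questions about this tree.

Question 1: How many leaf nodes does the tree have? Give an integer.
Answer: 5

Derivation:
Leaves (nodes with no children): A, C, D, F, H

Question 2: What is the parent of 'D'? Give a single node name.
Answer: G

Derivation:
Scan adjacency: D appears as child of G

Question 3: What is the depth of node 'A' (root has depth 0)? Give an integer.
Answer: 2

Derivation:
Path from root to A: G -> E -> A
Depth = number of edges = 2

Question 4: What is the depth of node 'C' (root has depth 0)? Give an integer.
Answer: 2

Derivation:
Path from root to C: G -> B -> C
Depth = number of edges = 2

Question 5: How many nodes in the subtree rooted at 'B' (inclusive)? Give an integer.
Answer: 4

Derivation:
Subtree rooted at B contains: B, C, F, H
Count = 4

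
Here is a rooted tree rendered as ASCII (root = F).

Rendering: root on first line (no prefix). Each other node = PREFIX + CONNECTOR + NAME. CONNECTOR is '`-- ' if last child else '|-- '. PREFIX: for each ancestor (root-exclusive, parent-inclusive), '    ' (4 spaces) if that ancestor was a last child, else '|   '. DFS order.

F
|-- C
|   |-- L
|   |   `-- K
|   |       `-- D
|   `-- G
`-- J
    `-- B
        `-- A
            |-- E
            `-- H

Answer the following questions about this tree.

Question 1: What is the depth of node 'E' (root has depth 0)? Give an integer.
Answer: 4

Derivation:
Path from root to E: F -> J -> B -> A -> E
Depth = number of edges = 4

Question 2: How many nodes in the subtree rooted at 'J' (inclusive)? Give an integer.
Answer: 5

Derivation:
Subtree rooted at J contains: A, B, E, H, J
Count = 5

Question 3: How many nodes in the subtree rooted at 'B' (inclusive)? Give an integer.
Subtree rooted at B contains: A, B, E, H
Count = 4

Answer: 4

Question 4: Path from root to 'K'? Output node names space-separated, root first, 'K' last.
Answer: F C L K

Derivation:
Walk down from root: F -> C -> L -> K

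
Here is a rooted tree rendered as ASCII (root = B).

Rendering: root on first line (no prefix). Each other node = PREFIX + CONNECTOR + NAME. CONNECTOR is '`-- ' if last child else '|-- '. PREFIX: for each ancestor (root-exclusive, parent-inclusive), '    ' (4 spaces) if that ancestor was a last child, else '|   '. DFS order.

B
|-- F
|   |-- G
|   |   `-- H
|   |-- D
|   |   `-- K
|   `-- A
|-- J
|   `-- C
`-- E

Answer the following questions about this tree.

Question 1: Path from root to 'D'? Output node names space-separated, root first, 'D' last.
Walk down from root: B -> F -> D

Answer: B F D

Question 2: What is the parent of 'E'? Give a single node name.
Scan adjacency: E appears as child of B

Answer: B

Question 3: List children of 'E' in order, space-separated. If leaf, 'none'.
Answer: none

Derivation:
Node E's children (from adjacency): (leaf)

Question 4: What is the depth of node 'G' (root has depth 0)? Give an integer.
Answer: 2

Derivation:
Path from root to G: B -> F -> G
Depth = number of edges = 2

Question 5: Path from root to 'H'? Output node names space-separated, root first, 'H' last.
Walk down from root: B -> F -> G -> H

Answer: B F G H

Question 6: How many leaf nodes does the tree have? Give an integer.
Answer: 5

Derivation:
Leaves (nodes with no children): A, C, E, H, K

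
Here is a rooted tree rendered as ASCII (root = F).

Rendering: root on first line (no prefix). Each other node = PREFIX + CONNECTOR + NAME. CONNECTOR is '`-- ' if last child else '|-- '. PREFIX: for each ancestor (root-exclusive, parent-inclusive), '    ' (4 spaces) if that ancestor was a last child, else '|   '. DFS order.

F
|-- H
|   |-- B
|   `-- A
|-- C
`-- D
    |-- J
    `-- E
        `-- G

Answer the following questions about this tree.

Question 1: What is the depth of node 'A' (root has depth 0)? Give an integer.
Path from root to A: F -> H -> A
Depth = number of edges = 2

Answer: 2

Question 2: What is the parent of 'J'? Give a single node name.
Answer: D

Derivation:
Scan adjacency: J appears as child of D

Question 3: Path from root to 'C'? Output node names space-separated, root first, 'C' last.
Walk down from root: F -> C

Answer: F C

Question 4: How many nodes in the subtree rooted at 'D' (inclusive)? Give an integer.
Subtree rooted at D contains: D, E, G, J
Count = 4

Answer: 4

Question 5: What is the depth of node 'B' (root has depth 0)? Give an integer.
Answer: 2

Derivation:
Path from root to B: F -> H -> B
Depth = number of edges = 2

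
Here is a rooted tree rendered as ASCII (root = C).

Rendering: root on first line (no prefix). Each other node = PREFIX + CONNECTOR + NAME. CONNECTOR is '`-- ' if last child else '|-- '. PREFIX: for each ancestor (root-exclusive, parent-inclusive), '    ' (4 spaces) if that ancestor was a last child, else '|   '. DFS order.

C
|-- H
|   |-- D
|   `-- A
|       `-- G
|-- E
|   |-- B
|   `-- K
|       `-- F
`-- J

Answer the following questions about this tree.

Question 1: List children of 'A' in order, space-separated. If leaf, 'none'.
Node A's children (from adjacency): G

Answer: G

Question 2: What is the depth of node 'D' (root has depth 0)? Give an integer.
Path from root to D: C -> H -> D
Depth = number of edges = 2

Answer: 2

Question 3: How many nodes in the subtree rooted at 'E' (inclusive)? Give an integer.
Answer: 4

Derivation:
Subtree rooted at E contains: B, E, F, K
Count = 4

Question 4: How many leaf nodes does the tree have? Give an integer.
Leaves (nodes with no children): B, D, F, G, J

Answer: 5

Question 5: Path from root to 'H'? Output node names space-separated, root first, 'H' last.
Walk down from root: C -> H

Answer: C H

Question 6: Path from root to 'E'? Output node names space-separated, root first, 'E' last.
Walk down from root: C -> E

Answer: C E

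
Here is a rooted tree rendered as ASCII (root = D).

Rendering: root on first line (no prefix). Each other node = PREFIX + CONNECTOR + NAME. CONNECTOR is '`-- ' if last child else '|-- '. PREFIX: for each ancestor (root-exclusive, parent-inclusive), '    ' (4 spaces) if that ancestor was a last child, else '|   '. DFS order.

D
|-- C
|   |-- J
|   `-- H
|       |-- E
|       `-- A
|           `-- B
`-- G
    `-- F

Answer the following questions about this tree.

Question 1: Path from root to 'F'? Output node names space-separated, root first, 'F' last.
Answer: D G F

Derivation:
Walk down from root: D -> G -> F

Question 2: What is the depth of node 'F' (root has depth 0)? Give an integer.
Path from root to F: D -> G -> F
Depth = number of edges = 2

Answer: 2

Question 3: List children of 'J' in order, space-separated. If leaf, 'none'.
Answer: none

Derivation:
Node J's children (from adjacency): (leaf)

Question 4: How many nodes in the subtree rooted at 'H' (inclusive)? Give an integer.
Answer: 4

Derivation:
Subtree rooted at H contains: A, B, E, H
Count = 4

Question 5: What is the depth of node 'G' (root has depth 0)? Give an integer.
Path from root to G: D -> G
Depth = number of edges = 1

Answer: 1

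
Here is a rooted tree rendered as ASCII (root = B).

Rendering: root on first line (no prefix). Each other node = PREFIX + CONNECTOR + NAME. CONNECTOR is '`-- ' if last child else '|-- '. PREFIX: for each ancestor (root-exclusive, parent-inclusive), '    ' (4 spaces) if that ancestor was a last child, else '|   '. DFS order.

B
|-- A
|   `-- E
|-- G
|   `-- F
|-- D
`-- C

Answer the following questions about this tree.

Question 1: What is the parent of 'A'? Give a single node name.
Answer: B

Derivation:
Scan adjacency: A appears as child of B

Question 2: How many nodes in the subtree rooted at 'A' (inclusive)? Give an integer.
Subtree rooted at A contains: A, E
Count = 2

Answer: 2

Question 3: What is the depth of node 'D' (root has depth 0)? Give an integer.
Path from root to D: B -> D
Depth = number of edges = 1

Answer: 1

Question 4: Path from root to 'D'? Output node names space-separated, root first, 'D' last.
Walk down from root: B -> D

Answer: B D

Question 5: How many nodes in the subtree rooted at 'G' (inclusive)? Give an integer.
Subtree rooted at G contains: F, G
Count = 2

Answer: 2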